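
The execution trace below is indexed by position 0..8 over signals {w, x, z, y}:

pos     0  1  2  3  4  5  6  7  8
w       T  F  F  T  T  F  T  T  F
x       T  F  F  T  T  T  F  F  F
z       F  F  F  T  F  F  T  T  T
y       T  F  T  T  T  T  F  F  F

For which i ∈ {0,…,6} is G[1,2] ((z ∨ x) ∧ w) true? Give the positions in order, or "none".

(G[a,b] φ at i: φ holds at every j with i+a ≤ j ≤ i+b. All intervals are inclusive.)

2, 5

Evaluate at each i in [0,6]:
  i=0: ✗ (fails at j=1)
  i=1: ✗ (fails at j=2)
  i=2: ✓ (all of [3,4])
  i=3: ✗ (fails at j=5)
  i=4: ✗ (fails at j=5)
  i=5: ✓ (all of [6,7])
  i=6: ✗ (fails at j=8)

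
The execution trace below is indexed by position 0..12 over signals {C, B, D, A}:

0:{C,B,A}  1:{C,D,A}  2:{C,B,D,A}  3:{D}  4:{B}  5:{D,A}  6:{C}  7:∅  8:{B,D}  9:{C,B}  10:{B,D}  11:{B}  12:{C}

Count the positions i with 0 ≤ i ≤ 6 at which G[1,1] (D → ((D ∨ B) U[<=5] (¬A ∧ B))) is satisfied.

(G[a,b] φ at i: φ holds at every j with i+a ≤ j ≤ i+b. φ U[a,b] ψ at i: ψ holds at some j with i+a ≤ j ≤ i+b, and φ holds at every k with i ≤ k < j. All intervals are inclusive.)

Evaluate at each i in [0,6]:
  i=0: ✓ (all of [1,1])
  i=1: ✓ (all of [2,2])
  i=2: ✓ (all of [3,3])
  i=3: ✓ (all of [4,4])
  i=4: ✗ (fails at j=5)
  i=5: ✓ (all of [6,6])
  i=6: ✓ (all of [7,7])
Positions where it holds: {0, 1, 2, 3, 5, 6} → 6.

6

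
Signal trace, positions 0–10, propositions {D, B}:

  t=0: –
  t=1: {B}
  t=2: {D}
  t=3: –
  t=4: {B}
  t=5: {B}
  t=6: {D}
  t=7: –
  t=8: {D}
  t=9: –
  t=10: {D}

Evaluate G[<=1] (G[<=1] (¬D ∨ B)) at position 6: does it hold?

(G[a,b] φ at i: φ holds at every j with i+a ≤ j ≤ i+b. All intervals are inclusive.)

No

Check G[<=1] (¬D ∨ B) at every j in [6,7]:
  j=6: fails at 6
  j=7: fails at 8
Fails at j=6 → formula fails.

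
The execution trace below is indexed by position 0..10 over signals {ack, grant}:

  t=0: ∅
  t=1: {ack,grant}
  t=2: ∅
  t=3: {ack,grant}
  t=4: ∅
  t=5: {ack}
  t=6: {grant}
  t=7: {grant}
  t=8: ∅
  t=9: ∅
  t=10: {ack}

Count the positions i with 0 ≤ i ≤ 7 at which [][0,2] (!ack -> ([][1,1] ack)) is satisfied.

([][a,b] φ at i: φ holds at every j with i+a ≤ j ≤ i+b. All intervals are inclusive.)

4

Evaluate at each i in [0,7]:
  i=0: ✓ (all of [0,2])
  i=1: ✓ (all of [1,3])
  i=2: ✓ (all of [2,4])
  i=3: ✓ (all of [3,5])
  i=4: ✗ (fails at j=6)
  i=5: ✗ (fails at j=6)
  i=6: ✗ (fails at j=6)
  i=7: ✗ (fails at j=7)
Positions where it holds: {0, 1, 2, 3} → 4.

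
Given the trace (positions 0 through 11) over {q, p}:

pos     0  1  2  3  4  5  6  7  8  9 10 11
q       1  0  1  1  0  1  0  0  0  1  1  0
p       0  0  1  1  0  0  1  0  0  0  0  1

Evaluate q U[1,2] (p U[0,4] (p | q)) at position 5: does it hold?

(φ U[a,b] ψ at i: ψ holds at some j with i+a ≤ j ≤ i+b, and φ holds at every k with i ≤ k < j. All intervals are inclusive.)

Need some j in [6,7] with (p U[0,4] (p | q)), and q at every k in [5,j-1].
  j=6: (p U[0,4] (p | q)) holds; q holds at every k in [5,5] → satisfied.

Holds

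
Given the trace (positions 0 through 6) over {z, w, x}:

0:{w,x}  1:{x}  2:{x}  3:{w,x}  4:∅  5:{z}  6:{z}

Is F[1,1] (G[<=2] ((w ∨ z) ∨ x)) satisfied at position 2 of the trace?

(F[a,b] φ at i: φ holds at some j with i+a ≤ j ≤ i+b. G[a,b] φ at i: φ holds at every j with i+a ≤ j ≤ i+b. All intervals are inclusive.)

Check G[<=2] ((w ∨ z) ∨ x) at each j in [3,3]:
  j=3: fails at 4
No position in the window satisfies it → formula fails.

False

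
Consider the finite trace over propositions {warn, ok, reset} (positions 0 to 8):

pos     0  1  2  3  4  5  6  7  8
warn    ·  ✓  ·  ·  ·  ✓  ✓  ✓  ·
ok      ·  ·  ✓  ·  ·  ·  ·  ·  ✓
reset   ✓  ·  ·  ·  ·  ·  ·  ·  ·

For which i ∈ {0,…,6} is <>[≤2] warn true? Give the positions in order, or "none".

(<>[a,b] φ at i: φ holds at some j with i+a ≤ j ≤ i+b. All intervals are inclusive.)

Evaluate at each i in [0,6]:
  i=0: ✓ (witness j=1)
  i=1: ✓ (witness j=1)
  i=2: ✗ (none in [2,4])
  i=3: ✓ (witness j=5)
  i=4: ✓ (witness j=5)
  i=5: ✓ (witness j=5)
  i=6: ✓ (witness j=6)

0, 1, 3, 4, 5, 6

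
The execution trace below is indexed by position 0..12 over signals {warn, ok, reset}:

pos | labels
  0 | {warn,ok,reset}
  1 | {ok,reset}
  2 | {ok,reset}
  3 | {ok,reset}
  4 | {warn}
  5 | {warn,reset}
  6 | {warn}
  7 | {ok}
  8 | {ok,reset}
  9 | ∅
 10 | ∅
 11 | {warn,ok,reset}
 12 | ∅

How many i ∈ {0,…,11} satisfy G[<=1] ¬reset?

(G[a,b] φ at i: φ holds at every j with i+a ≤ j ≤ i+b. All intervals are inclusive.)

Evaluate at each i in [0,11]:
  i=0: ✗ (fails at j=0)
  i=1: ✗ (fails at j=1)
  i=2: ✗ (fails at j=2)
  i=3: ✗ (fails at j=3)
  i=4: ✗ (fails at j=5)
  i=5: ✗ (fails at j=5)
  i=6: ✓ (all of [6,7])
  i=7: ✗ (fails at j=8)
  i=8: ✗ (fails at j=8)
  i=9: ✓ (all of [9,10])
  i=10: ✗ (fails at j=11)
  i=11: ✗ (fails at j=11)
Positions where it holds: {6, 9} → 2.

2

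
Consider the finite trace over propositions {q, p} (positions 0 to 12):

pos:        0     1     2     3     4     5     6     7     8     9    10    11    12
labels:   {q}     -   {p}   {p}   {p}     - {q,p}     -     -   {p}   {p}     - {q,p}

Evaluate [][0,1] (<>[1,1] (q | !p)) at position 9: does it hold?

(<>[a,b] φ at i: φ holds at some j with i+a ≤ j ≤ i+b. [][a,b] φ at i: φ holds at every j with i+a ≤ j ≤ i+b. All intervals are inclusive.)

False

Check <>[1,1] (q | !p) at every j in [9,10]:
  j=9: fails (none in [10,10])
  j=10: holds (witness at 11)
Fails at j=9 → formula fails.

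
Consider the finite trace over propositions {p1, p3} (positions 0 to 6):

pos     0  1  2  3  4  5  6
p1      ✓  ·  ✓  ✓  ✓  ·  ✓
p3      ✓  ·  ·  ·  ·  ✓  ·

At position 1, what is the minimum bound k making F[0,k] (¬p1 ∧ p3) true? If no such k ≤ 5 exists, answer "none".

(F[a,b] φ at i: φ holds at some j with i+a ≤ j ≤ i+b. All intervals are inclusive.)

4

Scan j = 1,2,… for (¬p1 ∧ p3):
  j=1: fails
  j=2: fails
  j=3: fails
  j=4: fails
  j=5: holds
First hit at j=5, so smallest k = 5-1 = 4.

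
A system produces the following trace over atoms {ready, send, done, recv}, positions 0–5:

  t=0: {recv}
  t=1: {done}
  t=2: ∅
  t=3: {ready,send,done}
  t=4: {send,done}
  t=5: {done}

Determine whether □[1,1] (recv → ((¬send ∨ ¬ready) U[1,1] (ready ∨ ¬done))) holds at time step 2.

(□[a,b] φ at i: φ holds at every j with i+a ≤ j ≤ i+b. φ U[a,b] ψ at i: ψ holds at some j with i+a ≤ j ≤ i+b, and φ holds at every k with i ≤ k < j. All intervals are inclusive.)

Check (recv → ((¬send ∨ ¬ready) U[1,1] (ready ∨ ¬done))) at every j in [3,3]:
  j=3: antecedent false → ✓
All positions satisfy it → formula holds.

True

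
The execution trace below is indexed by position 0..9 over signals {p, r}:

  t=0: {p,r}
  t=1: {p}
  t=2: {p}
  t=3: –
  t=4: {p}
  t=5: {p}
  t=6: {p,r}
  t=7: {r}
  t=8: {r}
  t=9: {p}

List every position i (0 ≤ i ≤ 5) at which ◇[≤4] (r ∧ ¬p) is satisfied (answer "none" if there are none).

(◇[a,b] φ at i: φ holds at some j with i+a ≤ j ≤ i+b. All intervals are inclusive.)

3, 4, 5

Evaluate at each i in [0,5]:
  i=0: ✗ (none in [0,4])
  i=1: ✗ (none in [1,5])
  i=2: ✗ (none in [2,6])
  i=3: ✓ (witness j=7)
  i=4: ✓ (witness j=7)
  i=5: ✓ (witness j=7)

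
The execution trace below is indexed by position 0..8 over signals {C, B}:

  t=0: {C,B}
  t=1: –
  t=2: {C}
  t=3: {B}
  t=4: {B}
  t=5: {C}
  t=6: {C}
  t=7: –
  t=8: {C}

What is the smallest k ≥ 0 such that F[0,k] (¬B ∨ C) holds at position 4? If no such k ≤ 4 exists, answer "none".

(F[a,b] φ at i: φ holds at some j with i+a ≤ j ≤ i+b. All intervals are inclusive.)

1

Scan j = 4,5,… for (¬B ∨ C):
  j=4: fails
  j=5: holds
First hit at j=5, so smallest k = 5-4 = 1.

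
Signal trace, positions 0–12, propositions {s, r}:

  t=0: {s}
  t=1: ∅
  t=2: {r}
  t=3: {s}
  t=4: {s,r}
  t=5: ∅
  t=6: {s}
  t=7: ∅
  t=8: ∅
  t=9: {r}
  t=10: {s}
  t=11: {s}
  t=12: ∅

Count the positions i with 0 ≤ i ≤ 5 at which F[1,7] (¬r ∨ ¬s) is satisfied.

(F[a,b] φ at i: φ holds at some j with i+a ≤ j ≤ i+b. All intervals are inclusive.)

Evaluate at each i in [0,5]:
  i=0: ✓ (witness j=1)
  i=1: ✓ (witness j=2)
  i=2: ✓ (witness j=3)
  i=3: ✓ (witness j=5)
  i=4: ✓ (witness j=5)
  i=5: ✓ (witness j=6)
Positions where it holds: {0, 1, 2, 3, 4, 5} → 6.

6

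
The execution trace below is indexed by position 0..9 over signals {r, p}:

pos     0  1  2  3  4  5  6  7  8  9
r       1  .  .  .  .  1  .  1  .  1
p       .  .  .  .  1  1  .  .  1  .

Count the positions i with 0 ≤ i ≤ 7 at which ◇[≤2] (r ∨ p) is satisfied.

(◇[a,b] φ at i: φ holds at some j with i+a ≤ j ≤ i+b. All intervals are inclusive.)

7

Evaluate at each i in [0,7]:
  i=0: ✓ (witness j=0)
  i=1: ✗ (none in [1,3])
  i=2: ✓ (witness j=4)
  i=3: ✓ (witness j=4)
  i=4: ✓ (witness j=4)
  i=5: ✓ (witness j=5)
  i=6: ✓ (witness j=7)
  i=7: ✓ (witness j=7)
Positions where it holds: {0, 2, 3, 4, 5, 6, 7} → 7.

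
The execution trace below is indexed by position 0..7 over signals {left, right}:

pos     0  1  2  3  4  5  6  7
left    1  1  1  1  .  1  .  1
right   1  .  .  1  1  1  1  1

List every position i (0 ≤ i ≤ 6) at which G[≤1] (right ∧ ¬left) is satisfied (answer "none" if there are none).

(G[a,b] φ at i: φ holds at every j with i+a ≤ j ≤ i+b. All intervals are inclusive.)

none

Evaluate at each i in [0,6]:
  i=0: ✗ (fails at j=0)
  i=1: ✗ (fails at j=1)
  i=2: ✗ (fails at j=2)
  i=3: ✗ (fails at j=3)
  i=4: ✗ (fails at j=5)
  i=5: ✗ (fails at j=5)
  i=6: ✗ (fails at j=7)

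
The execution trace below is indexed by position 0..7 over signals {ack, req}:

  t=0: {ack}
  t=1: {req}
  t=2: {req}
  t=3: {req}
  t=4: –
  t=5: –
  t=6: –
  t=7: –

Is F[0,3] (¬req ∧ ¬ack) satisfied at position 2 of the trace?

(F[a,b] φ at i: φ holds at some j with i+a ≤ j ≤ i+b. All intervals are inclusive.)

Yes

Check (¬req ∧ ¬ack) at each j in [2,5]:
  j=2: false
  j=3: false
  j=4: true
  j=5: true
Found at j=4 → formula holds.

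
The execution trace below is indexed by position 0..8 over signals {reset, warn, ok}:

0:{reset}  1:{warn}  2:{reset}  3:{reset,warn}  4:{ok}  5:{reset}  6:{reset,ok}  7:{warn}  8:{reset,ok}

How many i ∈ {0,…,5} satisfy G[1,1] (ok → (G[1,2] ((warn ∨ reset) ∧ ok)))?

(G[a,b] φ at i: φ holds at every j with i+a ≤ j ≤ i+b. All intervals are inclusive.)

4

Evaluate at each i in [0,5]:
  i=0: ✓ (all of [1,1])
  i=1: ✓ (all of [2,2])
  i=2: ✓ (all of [3,3])
  i=3: ✗ (fails at j=4)
  i=4: ✓ (all of [5,5])
  i=5: ✗ (fails at j=6)
Positions where it holds: {0, 1, 2, 4} → 4.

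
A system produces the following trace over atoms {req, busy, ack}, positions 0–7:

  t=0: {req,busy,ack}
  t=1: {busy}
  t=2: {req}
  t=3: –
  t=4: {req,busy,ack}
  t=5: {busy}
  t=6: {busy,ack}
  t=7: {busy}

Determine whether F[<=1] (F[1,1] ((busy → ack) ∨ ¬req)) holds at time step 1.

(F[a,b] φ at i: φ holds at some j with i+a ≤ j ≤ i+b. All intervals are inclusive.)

Check F[1,1] ((busy → ack) ∨ ¬req) at each j in [1,2]:
  j=1: holds (witness at 2)
  j=2: holds (witness at 3)
Found at j=1 → formula holds.

True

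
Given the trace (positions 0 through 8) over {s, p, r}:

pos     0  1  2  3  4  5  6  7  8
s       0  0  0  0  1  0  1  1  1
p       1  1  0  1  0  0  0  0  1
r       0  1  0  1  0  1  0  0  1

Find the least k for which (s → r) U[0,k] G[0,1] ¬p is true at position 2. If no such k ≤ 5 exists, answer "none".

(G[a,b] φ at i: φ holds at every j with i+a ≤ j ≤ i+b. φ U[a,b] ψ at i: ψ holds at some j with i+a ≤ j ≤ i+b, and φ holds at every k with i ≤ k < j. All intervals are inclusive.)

2

Need earliest j ≥ 2 with G[0,1] ¬p, and (s → r) at every k in [2,j-1].
  j=2: rhs fails.
  j=3: rhs fails.
  j=4: rhs holds; lhs holds on [2,3]. k = 2.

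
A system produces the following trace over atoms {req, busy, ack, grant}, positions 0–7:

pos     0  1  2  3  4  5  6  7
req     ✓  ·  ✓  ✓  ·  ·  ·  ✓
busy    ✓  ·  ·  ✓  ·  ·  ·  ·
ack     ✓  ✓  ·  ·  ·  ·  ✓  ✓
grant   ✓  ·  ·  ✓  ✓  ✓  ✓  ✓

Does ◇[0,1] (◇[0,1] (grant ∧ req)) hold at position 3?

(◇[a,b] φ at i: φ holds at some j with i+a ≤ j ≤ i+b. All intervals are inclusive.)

Holds

Check ◇[0,1] (grant ∧ req) at each j in [3,4]:
  j=3: holds (witness at 3)
  j=4: fails (none in [4,5])
Found at j=3 → formula holds.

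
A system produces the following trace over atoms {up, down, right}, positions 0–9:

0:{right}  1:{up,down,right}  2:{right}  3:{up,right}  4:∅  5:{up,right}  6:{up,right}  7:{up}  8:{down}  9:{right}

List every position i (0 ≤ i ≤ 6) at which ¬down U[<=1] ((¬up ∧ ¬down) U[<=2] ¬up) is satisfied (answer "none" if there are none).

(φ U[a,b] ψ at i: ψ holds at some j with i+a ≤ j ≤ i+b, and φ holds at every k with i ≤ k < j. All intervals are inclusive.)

0, 2, 3, 4

Evaluate at each i in [0,6]:
  i=0: ✓ (rhs at j=0)
  i=1: ✗ (lhs fails at k=1 before rhs at j=2)
  i=2: ✓ (rhs at j=2)
  i=3: ✓ (rhs at j=4; lhs holds on [3,3])
  i=4: ✓ (rhs at j=4)
  i=5: ✗ (no rhs in [5,6])
  i=6: ✗ (no rhs in [6,7])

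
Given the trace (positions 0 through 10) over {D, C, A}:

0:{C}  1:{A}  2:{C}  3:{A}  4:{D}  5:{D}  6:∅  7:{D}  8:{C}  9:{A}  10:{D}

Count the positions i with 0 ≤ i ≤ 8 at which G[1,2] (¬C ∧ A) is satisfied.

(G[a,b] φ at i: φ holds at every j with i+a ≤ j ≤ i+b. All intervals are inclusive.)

0

Evaluate at each i in [0,8]:
  i=0: ✗ (fails at j=2)
  i=1: ✗ (fails at j=2)
  i=2: ✗ (fails at j=4)
  i=3: ✗ (fails at j=4)
  i=4: ✗ (fails at j=5)
  i=5: ✗ (fails at j=6)
  i=6: ✗ (fails at j=7)
  i=7: ✗ (fails at j=8)
  i=8: ✗ (fails at j=10)
Positions where it holds: {} → 0.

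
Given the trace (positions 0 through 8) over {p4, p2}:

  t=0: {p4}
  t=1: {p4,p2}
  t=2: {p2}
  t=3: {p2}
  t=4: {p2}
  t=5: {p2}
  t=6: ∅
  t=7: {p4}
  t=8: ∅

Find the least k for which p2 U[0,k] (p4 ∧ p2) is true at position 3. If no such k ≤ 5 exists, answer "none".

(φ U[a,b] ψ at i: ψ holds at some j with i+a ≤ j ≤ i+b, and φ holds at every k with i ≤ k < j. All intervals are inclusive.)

Need earliest j ≥ 3 with (p4 ∧ p2), and p2 at every k in [3,j-1].
  j=3: rhs fails.
  j=4: rhs fails.
  j=5: rhs fails.
  j=6: rhs fails.
  j=7: rhs fails.
  j=8: rhs fails.
No witness within the range → none.

none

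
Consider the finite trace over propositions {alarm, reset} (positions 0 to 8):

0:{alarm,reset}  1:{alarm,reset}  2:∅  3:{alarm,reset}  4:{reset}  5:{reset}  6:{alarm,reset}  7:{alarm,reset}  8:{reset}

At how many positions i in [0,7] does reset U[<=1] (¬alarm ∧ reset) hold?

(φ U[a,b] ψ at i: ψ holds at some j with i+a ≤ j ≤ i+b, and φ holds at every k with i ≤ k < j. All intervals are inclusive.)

Evaluate at each i in [0,7]:
  i=0: ✗ (no rhs in [0,1])
  i=1: ✗ (no rhs in [1,2])
  i=2: ✗ (no rhs in [2,3])
  i=3: ✓ (rhs at j=4; lhs holds on [3,3])
  i=4: ✓ (rhs at j=4)
  i=5: ✓ (rhs at j=5)
  i=6: ✗ (no rhs in [6,7])
  i=7: ✓ (rhs at j=8; lhs holds on [7,7])
Positions where it holds: {3, 4, 5, 7} → 4.

4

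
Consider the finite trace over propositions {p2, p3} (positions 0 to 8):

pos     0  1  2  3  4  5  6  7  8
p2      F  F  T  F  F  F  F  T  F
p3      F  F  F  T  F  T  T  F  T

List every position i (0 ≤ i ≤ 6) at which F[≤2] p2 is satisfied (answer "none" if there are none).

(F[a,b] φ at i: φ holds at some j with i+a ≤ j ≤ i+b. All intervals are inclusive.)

0, 1, 2, 5, 6

Evaluate at each i in [0,6]:
  i=0: ✓ (witness j=2)
  i=1: ✓ (witness j=2)
  i=2: ✓ (witness j=2)
  i=3: ✗ (none in [3,5])
  i=4: ✗ (none in [4,6])
  i=5: ✓ (witness j=7)
  i=6: ✓ (witness j=7)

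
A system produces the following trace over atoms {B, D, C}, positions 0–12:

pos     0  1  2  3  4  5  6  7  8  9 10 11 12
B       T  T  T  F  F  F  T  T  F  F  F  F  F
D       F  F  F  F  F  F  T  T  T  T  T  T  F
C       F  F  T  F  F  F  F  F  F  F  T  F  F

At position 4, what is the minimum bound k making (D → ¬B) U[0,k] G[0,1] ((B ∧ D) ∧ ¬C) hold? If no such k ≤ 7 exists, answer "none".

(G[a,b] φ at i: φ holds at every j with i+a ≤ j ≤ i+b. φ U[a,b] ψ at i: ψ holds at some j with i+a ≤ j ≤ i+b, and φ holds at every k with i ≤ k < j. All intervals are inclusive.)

2

Need earliest j ≥ 4 with G[0,1] ((B ∧ D) ∧ ¬C), and (D → ¬B) at every k in [4,j-1].
  j=4: rhs fails.
  j=5: rhs fails.
  j=6: rhs holds; lhs holds on [4,5]. k = 2.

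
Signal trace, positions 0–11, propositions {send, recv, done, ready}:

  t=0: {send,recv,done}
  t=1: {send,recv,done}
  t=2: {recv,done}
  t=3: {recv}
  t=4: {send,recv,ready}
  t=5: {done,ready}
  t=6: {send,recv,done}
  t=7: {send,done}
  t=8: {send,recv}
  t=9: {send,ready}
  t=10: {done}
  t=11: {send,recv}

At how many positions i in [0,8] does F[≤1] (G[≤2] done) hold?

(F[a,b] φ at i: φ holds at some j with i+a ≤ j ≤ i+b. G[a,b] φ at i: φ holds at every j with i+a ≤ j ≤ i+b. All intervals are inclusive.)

Evaluate at each i in [0,8]:
  i=0: ✓ (witness j=0)
  i=1: ✗ (none in [1,2])
  i=2: ✗ (none in [2,3])
  i=3: ✗ (none in [3,4])
  i=4: ✓ (witness j=5)
  i=5: ✓ (witness j=5)
  i=6: ✗ (none in [6,7])
  i=7: ✗ (none in [7,8])
  i=8: ✗ (none in [8,9])
Positions where it holds: {0, 4, 5} → 3.

3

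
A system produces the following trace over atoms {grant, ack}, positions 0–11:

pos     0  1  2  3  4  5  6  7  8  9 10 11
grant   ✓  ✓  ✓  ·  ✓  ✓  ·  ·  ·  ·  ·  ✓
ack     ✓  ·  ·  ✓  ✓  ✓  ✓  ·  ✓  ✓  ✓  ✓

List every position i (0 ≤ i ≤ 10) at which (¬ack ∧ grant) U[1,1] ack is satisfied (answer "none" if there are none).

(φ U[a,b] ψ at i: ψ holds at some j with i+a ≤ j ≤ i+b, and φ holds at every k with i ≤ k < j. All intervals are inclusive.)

2

Evaluate at each i in [0,10]:
  i=0: ✗ (no rhs in [1,1])
  i=1: ✗ (no rhs in [2,2])
  i=2: ✓ (rhs at j=3; lhs holds on [2,2])
  i=3: ✗ (lhs fails at k=3 before rhs at j=4)
  i=4: ✗ (lhs fails at k=4 before rhs at j=5)
  i=5: ✗ (lhs fails at k=5 before rhs at j=6)
  i=6: ✗ (no rhs in [7,7])
  i=7: ✗ (lhs fails at k=7 before rhs at j=8)
  i=8: ✗ (lhs fails at k=8 before rhs at j=9)
  i=9: ✗ (lhs fails at k=9 before rhs at j=10)
  i=10: ✗ (lhs fails at k=10 before rhs at j=11)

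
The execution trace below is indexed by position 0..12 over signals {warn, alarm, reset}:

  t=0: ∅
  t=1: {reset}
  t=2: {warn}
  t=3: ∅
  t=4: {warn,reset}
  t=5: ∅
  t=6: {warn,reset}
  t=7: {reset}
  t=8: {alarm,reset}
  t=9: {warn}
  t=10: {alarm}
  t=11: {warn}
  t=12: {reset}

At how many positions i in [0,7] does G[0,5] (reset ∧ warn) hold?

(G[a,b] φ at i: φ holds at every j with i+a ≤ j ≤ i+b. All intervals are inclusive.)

0

Evaluate at each i in [0,7]:
  i=0: ✗ (fails at j=0)
  i=1: ✗ (fails at j=1)
  i=2: ✗ (fails at j=2)
  i=3: ✗ (fails at j=3)
  i=4: ✗ (fails at j=5)
  i=5: ✗ (fails at j=5)
  i=6: ✗ (fails at j=7)
  i=7: ✗ (fails at j=7)
Positions where it holds: {} → 0.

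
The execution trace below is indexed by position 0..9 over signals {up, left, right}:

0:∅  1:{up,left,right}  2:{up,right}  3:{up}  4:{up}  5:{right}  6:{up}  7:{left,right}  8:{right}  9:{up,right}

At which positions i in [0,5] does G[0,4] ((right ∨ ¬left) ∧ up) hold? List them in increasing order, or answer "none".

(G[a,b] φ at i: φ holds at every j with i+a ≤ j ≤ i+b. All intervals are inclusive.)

Evaluate at each i in [0,5]:
  i=0: ✗ (fails at j=0)
  i=1: ✗ (fails at j=5)
  i=2: ✗ (fails at j=5)
  i=3: ✗ (fails at j=5)
  i=4: ✗ (fails at j=5)
  i=5: ✗ (fails at j=5)

none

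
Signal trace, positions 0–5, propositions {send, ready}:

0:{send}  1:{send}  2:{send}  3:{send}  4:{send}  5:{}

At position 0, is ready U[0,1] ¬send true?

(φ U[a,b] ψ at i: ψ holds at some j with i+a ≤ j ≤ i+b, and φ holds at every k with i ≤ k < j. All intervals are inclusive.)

Need some j in [0,1] with ¬send, and ready at every k in [0,j-1].
  j=0: ¬send false.
  j=1: ¬send false.
No j in the window works → until fails.

False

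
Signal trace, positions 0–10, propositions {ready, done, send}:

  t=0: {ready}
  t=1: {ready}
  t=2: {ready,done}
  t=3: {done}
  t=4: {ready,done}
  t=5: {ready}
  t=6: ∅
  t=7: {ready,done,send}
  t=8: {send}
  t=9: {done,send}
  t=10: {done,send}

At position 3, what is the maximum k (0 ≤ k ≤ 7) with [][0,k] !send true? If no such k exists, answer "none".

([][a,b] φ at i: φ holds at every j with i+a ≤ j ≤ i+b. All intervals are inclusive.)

3

!send must hold from j=3 onward; find where it first fails.
  j=3: holds
  j=4: holds
  j=5: holds
  j=6: holds
  j=7: fails
Holds on [3,6], so largest k = 3.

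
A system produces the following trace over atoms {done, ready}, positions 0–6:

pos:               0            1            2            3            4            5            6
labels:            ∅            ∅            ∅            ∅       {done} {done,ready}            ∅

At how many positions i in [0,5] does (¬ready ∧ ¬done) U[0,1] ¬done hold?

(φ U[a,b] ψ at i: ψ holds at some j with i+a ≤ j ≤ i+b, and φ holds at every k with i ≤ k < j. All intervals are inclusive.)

4

Evaluate at each i in [0,5]:
  i=0: ✓ (rhs at j=0)
  i=1: ✓ (rhs at j=1)
  i=2: ✓ (rhs at j=2)
  i=3: ✓ (rhs at j=3)
  i=4: ✗ (no rhs in [4,5])
  i=5: ✗ (lhs fails at k=5 before rhs at j=6)
Positions where it holds: {0, 1, 2, 3} → 4.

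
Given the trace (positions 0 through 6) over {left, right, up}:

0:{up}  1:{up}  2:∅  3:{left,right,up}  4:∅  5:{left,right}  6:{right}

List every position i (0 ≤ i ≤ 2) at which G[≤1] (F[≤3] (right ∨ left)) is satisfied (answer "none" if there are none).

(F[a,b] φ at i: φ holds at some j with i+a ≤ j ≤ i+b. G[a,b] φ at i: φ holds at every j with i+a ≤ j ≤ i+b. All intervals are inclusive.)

Evaluate at each i in [0,2]:
  i=0: ✓ (all of [0,1])
  i=1: ✓ (all of [1,2])
  i=2: ✓ (all of [2,3])

0, 1, 2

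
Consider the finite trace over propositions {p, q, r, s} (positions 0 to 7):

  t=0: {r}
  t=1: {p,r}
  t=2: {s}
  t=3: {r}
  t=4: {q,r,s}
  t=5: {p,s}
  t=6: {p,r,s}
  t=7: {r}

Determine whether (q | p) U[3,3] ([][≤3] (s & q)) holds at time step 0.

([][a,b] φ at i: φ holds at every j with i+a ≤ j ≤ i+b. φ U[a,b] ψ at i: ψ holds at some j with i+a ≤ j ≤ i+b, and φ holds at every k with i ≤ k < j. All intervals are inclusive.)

Need some j in [3,3] with [][≤3] (s & q), and (q | p) at every k in [0,j-1].
  j=3: [][≤3] (s & q) — fails at 3.
No j in the window works → until fails.

Does not hold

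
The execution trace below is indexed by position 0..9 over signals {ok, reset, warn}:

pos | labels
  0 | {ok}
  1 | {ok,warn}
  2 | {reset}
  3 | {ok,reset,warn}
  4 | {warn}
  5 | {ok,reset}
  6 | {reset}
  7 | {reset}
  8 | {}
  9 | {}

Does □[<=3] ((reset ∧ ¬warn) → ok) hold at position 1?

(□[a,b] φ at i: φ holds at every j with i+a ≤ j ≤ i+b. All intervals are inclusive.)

Check ((reset ∧ ¬warn) → ok) at every j in [1,4]:
  j=1: antecedent false → ✓
  j=2: antecedent true; consequent false → ✗
  j=3: antecedent false → ✓
  j=4: antecedent false → ✓
Fails at j=2 → formula fails.

No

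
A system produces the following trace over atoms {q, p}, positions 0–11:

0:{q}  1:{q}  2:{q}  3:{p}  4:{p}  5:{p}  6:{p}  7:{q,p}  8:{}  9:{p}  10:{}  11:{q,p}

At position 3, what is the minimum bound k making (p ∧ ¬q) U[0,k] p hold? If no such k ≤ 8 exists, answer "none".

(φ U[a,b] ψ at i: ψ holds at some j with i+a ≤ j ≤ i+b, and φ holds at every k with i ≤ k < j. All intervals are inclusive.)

Need earliest j ≥ 3 with p, and (p ∧ ¬q) at every k in [3,j-1].
  j=3: rhs holds (empty prefix). k = 0.

0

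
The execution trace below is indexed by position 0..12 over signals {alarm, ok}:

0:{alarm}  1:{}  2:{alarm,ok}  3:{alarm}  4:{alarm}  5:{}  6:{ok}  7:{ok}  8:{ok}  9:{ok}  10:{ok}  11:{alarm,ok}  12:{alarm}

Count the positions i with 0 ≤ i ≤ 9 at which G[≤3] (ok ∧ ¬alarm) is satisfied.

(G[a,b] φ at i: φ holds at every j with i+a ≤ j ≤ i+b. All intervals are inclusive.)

Evaluate at each i in [0,9]:
  i=0: ✗ (fails at j=0)
  i=1: ✗ (fails at j=1)
  i=2: ✗ (fails at j=2)
  i=3: ✗ (fails at j=3)
  i=4: ✗ (fails at j=4)
  i=5: ✗ (fails at j=5)
  i=6: ✓ (all of [6,9])
  i=7: ✓ (all of [7,10])
  i=8: ✗ (fails at j=11)
  i=9: ✗ (fails at j=11)
Positions where it holds: {6, 7} → 2.

2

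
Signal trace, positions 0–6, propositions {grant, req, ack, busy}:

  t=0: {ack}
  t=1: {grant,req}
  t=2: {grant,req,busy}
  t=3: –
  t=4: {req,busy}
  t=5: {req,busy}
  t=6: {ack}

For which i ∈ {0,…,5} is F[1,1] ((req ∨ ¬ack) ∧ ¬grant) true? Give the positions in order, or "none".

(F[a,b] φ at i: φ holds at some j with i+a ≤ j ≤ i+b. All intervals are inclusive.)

2, 3, 4

Evaluate at each i in [0,5]:
  i=0: ✗ (none in [1,1])
  i=1: ✗ (none in [2,2])
  i=2: ✓ (witness j=3)
  i=3: ✓ (witness j=4)
  i=4: ✓ (witness j=5)
  i=5: ✗ (none in [6,6])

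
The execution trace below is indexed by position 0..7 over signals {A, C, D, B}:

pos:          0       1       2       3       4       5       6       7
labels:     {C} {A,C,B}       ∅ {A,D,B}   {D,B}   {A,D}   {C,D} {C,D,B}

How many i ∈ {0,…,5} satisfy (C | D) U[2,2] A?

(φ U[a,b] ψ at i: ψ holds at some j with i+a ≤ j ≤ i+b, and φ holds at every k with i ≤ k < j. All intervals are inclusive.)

Evaluate at each i in [0,5]:
  i=0: ✗ (no rhs in [2,2])
  i=1: ✗ (lhs fails at k=2 before rhs at j=3)
  i=2: ✗ (no rhs in [4,4])
  i=3: ✓ (rhs at j=5; lhs holds on [3,4])
  i=4: ✗ (no rhs in [6,6])
  i=5: ✗ (no rhs in [7,7])
Positions where it holds: {3} → 1.

1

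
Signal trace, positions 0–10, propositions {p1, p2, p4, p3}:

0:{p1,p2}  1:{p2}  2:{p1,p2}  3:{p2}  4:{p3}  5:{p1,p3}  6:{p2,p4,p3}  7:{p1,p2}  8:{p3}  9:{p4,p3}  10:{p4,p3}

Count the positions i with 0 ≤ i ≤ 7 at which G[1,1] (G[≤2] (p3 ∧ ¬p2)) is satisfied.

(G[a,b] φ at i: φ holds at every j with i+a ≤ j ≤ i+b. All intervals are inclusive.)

Evaluate at each i in [0,7]:
  i=0: ✗ (fails at j=1)
  i=1: ✗ (fails at j=2)
  i=2: ✗ (fails at j=3)
  i=3: ✗ (fails at j=4)
  i=4: ✗ (fails at j=5)
  i=5: ✗ (fails at j=6)
  i=6: ✗ (fails at j=7)
  i=7: ✓ (all of [8,8])
Positions where it holds: {7} → 1.

1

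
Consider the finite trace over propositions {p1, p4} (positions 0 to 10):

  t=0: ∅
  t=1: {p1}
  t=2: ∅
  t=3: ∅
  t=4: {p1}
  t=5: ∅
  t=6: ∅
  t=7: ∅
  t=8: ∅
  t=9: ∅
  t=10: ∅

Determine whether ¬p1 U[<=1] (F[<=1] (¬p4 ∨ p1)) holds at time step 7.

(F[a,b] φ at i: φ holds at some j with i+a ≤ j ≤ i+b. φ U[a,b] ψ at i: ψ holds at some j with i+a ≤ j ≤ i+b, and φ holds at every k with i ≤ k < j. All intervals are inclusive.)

True

Need some j in [7,8] with F[<=1] (¬p4 ∨ p1), and ¬p1 at every k in [7,j-1].
  j=7: F[<=1] (¬p4 ∨ p1) holds; no prefix to check → satisfied.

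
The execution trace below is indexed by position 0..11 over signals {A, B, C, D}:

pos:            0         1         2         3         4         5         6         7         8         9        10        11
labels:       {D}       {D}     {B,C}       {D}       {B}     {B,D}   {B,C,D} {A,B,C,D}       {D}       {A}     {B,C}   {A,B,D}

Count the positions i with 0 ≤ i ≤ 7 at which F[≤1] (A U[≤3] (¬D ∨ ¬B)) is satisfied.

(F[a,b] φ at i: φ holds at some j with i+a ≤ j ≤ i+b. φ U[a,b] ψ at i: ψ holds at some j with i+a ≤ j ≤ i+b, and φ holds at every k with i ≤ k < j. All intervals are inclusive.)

7

Evaluate at each i in [0,7]:
  i=0: ✓ (witness j=0)
  i=1: ✓ (witness j=1)
  i=2: ✓ (witness j=2)
  i=3: ✓ (witness j=3)
  i=4: ✓ (witness j=4)
  i=5: ✗ (none in [5,6])
  i=6: ✓ (witness j=7)
  i=7: ✓ (witness j=7)
Positions where it holds: {0, 1, 2, 3, 4, 6, 7} → 7.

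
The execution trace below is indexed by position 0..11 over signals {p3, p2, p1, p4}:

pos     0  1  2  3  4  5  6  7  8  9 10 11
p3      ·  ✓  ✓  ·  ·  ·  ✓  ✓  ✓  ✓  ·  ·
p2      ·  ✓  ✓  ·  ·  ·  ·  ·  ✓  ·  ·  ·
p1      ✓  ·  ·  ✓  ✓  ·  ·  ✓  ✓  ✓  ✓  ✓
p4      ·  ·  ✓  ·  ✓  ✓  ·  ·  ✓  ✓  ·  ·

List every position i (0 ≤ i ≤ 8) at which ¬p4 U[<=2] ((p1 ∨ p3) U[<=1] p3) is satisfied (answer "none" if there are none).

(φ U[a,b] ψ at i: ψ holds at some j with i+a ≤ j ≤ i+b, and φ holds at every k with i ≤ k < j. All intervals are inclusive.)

0, 1, 2, 6, 7, 8

Evaluate at each i in [0,8]:
  i=0: ✓ (rhs at j=0)
  i=1: ✓ (rhs at j=1)
  i=2: ✓ (rhs at j=2)
  i=3: ✗ (no rhs in [3,5])
  i=4: ✗ (lhs fails at k=4 before rhs at j=6)
  i=5: ✗ (lhs fails at k=5 before rhs at j=6)
  i=6: ✓ (rhs at j=6)
  i=7: ✓ (rhs at j=7)
  i=8: ✓ (rhs at j=8)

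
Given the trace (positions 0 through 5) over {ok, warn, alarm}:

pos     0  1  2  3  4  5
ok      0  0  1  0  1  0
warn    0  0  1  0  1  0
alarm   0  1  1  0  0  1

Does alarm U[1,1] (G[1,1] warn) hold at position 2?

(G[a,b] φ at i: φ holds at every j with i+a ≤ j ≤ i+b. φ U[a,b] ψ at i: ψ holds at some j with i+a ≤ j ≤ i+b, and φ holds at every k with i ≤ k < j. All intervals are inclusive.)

Holds

Need some j in [3,3] with G[1,1] warn, and alarm at every k in [2,j-1].
  j=3: G[1,1] warn holds; alarm holds at every k in [2,2] → satisfied.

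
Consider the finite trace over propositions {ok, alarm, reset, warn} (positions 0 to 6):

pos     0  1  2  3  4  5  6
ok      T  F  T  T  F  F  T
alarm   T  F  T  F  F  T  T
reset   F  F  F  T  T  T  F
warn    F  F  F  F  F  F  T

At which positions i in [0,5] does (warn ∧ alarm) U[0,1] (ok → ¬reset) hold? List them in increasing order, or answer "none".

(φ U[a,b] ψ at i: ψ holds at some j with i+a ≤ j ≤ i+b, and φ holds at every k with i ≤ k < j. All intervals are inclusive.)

0, 1, 2, 4, 5

Evaluate at each i in [0,5]:
  i=0: ✓ (rhs at j=0)
  i=1: ✓ (rhs at j=1)
  i=2: ✓ (rhs at j=2)
  i=3: ✗ (lhs fails at k=3 before rhs at j=4)
  i=4: ✓ (rhs at j=4)
  i=5: ✓ (rhs at j=5)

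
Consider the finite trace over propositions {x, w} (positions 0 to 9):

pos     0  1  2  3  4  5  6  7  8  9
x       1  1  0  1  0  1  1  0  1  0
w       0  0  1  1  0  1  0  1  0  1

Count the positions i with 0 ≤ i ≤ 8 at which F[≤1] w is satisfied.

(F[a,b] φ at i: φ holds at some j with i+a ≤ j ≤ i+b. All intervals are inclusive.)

8

Evaluate at each i in [0,8]:
  i=0: ✗ (none in [0,1])
  i=1: ✓ (witness j=2)
  i=2: ✓ (witness j=2)
  i=3: ✓ (witness j=3)
  i=4: ✓ (witness j=5)
  i=5: ✓ (witness j=5)
  i=6: ✓ (witness j=7)
  i=7: ✓ (witness j=7)
  i=8: ✓ (witness j=9)
Positions where it holds: {1, 2, 3, 4, 5, 6, 7, 8} → 8.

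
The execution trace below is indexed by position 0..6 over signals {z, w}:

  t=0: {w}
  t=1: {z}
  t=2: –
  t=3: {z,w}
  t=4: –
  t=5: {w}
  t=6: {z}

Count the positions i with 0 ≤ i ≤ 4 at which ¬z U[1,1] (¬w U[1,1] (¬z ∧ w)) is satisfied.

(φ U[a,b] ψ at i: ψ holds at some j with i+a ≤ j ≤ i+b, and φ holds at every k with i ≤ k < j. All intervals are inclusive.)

0

Evaluate at each i in [0,4]:
  i=0: ✗ (no rhs in [1,1])
  i=1: ✗ (no rhs in [2,2])
  i=2: ✗ (no rhs in [3,3])
  i=3: ✗ (lhs fails at k=3 before rhs at j=4)
  i=4: ✗ (no rhs in [5,5])
Positions where it holds: {} → 0.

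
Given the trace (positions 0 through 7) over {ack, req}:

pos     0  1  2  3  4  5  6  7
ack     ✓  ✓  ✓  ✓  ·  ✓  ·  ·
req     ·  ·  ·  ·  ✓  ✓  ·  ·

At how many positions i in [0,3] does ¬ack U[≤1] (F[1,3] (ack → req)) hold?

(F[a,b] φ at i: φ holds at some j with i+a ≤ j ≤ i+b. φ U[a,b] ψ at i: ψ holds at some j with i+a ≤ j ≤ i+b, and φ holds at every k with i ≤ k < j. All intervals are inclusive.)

Evaluate at each i in [0,3]:
  i=0: ✗ (lhs fails at k=0 before rhs at j=1)
  i=1: ✓ (rhs at j=1)
  i=2: ✓ (rhs at j=2)
  i=3: ✓ (rhs at j=3)
Positions where it holds: {1, 2, 3} → 3.

3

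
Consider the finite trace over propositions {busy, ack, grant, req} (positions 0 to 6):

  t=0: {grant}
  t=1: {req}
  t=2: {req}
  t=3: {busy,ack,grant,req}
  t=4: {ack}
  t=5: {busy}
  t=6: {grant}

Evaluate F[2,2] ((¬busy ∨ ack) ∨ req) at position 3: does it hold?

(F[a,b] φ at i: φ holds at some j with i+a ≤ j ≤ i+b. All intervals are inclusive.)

Check ((¬busy ∨ ack) ∨ req) at each j in [5,5]:
  j=5: false
No position in the window satisfies it → formula fails.

False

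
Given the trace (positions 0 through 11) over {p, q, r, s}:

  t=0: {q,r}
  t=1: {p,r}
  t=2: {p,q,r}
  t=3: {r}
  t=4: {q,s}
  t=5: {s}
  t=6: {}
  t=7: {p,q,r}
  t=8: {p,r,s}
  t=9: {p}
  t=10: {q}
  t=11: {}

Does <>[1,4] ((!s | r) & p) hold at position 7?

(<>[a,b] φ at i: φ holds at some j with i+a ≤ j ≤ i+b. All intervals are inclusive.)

Check ((!s | r) & p) at each j in [8,11]:
  j=8: true
  j=9: true
  j=10: false
  j=11: false
Found at j=8 → formula holds.

True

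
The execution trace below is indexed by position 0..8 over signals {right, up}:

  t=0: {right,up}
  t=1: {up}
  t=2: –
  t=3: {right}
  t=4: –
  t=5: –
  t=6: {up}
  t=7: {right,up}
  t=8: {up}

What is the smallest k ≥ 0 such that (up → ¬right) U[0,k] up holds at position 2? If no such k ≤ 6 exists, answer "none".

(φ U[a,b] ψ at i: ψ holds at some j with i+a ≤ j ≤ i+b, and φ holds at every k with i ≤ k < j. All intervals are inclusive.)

4

Need earliest j ≥ 2 with up, and (up → ¬right) at every k in [2,j-1].
  j=2: rhs fails.
  j=3: rhs fails.
  j=4: rhs fails.
  j=5: rhs fails.
  j=6: rhs holds; lhs holds on [2,5]. k = 4.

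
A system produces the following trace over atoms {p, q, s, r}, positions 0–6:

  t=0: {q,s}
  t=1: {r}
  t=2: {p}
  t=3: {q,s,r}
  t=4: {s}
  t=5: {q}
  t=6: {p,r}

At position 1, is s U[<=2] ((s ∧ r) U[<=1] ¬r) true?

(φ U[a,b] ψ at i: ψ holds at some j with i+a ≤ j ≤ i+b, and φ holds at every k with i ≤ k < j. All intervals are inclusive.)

Need some j in [1,3] with ((s ∧ r) U[<=1] ¬r), and s at every k in [1,j-1].
  j=1: ((s ∧ r) U[<=1] ¬r) — fails.
  j=2: ((s ∧ r) U[<=1] ¬r) holds, but s fails at k=1 → not this j.
  j=3: ((s ∧ r) U[<=1] ¬r) holds, but s fails at k=1 → not this j.
No j in the window works → until fails.

No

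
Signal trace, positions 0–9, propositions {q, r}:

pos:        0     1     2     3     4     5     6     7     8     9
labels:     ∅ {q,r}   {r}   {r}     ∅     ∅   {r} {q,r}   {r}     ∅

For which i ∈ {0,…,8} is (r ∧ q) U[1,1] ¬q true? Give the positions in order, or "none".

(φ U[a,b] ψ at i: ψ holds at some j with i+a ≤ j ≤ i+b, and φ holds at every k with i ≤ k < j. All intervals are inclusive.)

1, 7

Evaluate at each i in [0,8]:
  i=0: ✗ (no rhs in [1,1])
  i=1: ✓ (rhs at j=2; lhs holds on [1,1])
  i=2: ✗ (lhs fails at k=2 before rhs at j=3)
  i=3: ✗ (lhs fails at k=3 before rhs at j=4)
  i=4: ✗ (lhs fails at k=4 before rhs at j=5)
  i=5: ✗ (lhs fails at k=5 before rhs at j=6)
  i=6: ✗ (no rhs in [7,7])
  i=7: ✓ (rhs at j=8; lhs holds on [7,7])
  i=8: ✗ (lhs fails at k=8 before rhs at j=9)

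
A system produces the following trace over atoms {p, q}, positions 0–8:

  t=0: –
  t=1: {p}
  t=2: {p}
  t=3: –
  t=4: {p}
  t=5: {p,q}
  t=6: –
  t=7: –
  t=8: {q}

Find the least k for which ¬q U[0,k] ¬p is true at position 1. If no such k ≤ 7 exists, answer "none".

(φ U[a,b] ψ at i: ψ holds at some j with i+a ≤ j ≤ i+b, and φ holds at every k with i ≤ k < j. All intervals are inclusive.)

2

Need earliest j ≥ 1 with ¬p, and ¬q at every k in [1,j-1].
  j=1: rhs fails.
  j=2: rhs fails.
  j=3: rhs holds; lhs holds on [1,2]. k = 2.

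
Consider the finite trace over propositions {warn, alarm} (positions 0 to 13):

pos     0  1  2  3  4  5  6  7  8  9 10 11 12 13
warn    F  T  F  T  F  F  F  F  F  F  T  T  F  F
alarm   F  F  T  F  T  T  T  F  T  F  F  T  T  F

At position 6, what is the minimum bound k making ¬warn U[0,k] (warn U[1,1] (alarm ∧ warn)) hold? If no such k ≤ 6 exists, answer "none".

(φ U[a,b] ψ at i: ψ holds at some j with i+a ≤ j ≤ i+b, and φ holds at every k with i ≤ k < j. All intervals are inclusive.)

4

Need earliest j ≥ 6 with (warn U[1,1] (alarm ∧ warn)), and ¬warn at every k in [6,j-1].
  j=6: rhs fails.
  j=7: rhs fails.
  j=8: rhs fails.
  j=9: rhs fails.
  j=10: rhs holds; lhs holds on [6,9]. k = 4.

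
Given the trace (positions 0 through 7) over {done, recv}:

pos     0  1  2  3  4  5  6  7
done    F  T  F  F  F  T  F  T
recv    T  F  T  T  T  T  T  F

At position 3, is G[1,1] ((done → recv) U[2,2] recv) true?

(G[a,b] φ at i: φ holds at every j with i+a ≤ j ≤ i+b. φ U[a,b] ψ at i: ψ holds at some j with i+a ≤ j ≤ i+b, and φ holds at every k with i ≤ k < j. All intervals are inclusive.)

Holds

Check ((done → recv) U[2,2] recv) at every j in [4,4]:
  j=4: holds
All positions satisfy it → formula holds.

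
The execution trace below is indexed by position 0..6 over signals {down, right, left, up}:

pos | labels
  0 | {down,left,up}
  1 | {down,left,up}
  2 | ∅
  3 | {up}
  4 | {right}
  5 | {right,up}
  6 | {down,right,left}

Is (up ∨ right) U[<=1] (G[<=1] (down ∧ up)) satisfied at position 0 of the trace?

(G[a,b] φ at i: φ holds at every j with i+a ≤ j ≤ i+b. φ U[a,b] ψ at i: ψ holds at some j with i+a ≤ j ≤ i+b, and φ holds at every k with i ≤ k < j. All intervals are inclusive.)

Need some j in [0,1] with G[<=1] (down ∧ up), and (up ∨ right) at every k in [0,j-1].
  j=0: G[<=1] (down ∧ up) holds; no prefix to check → satisfied.

Holds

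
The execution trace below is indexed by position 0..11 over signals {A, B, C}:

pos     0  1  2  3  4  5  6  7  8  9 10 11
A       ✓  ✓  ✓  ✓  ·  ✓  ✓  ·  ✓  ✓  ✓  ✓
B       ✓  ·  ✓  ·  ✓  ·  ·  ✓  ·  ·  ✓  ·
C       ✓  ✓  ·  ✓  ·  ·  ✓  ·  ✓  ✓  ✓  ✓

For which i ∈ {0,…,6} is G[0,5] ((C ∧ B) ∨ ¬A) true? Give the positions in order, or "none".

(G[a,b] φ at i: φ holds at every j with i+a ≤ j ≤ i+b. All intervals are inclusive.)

none

Evaluate at each i in [0,6]:
  i=0: ✗ (fails at j=1)
  i=1: ✗ (fails at j=1)
  i=2: ✗ (fails at j=2)
  i=3: ✗ (fails at j=3)
  i=4: ✗ (fails at j=5)
  i=5: ✗ (fails at j=5)
  i=6: ✗ (fails at j=6)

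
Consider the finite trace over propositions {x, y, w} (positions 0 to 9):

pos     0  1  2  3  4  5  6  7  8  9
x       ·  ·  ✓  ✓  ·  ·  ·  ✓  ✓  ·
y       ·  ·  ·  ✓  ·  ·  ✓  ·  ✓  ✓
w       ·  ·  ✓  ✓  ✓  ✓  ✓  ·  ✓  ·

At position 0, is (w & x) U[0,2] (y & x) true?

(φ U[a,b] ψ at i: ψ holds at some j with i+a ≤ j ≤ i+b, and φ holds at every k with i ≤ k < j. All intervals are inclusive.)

False

Need some j in [0,2] with (y & x), and (w & x) at every k in [0,j-1].
  j=0: (y & x) false.
  j=1: (y & x) false.
  j=2: (y & x) false.
No j in the window works → until fails.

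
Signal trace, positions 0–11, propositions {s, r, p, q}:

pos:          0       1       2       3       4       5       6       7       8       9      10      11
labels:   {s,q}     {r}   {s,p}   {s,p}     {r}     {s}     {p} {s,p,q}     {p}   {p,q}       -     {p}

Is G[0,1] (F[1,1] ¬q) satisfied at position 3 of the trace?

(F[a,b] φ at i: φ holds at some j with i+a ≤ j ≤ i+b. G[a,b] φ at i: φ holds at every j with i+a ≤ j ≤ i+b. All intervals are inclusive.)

True

Check F[1,1] ¬q at every j in [3,4]:
  j=3: holds (witness at 4)
  j=4: holds (witness at 5)
All positions satisfy it → formula holds.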